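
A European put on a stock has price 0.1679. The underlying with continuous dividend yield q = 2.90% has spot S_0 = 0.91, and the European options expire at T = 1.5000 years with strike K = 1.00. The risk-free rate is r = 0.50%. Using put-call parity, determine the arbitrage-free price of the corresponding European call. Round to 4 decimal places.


Answer: Call price = 0.0466

Derivation:
Put-call parity: C - P = S_0 * exp(-qT) - K * exp(-rT).
S_0 * exp(-qT) = 0.9100 * 0.95743255 = 0.87126362
K * exp(-rT) = 1.0000 * 0.99252805 = 0.99252805
C = P + S*exp(-qT) - K*exp(-rT)
C = 0.1679 + 0.87126362 - 0.99252805 = 0.0466


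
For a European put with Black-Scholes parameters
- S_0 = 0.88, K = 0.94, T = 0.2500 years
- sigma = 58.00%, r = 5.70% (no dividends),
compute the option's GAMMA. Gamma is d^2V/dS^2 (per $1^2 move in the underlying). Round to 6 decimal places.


d1 = -0.0333033372; d2 = -0.3233033372
phi(d1) = 0.3987211058; exp(-qT) = 1.0000000000; exp(-rT) = 0.9858510507
Gamma = exp(-qT) * phi(d1) / (S * sigma * sqrt(T)) = 1.0000000000 * 0.3987211058 / (0.8800 * 0.5800 * 0.5000000000) = 1.562387

Answer: Gamma = 1.562387


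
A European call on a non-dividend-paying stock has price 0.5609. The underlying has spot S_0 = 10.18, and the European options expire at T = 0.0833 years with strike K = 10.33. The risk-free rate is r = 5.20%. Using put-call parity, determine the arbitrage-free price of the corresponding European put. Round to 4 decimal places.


Put-call parity: C - P = S_0 * exp(-qT) - K * exp(-rT).
S_0 * exp(-qT) = 10.1800 * 1.00000000 = 10.18000000
K * exp(-rT) = 10.3300 * 0.99567777 = 10.28535134
P = C - S*exp(-qT) + K*exp(-rT)
P = 0.5609 - 10.18000000 + 10.28535134 = 0.6663

Answer: Put price = 0.6663


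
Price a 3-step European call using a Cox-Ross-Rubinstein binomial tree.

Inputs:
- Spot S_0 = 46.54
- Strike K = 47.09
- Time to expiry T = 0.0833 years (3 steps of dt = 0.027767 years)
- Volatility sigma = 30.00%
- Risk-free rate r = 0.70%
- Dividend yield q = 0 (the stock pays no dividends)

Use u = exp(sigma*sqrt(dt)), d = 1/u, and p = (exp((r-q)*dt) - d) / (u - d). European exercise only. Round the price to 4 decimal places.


Answer: Price = V(0,0) = 1.4911

Derivation:
dt = T/N = 0.027767
u = exp(sigma*sqrt(dt)) = 1.051261; d = 1/u = 0.951239
p = (exp((r-q)*dt) - d) / (u - d) = 0.489449
Discount per step: exp(-r*dt) = 0.999806
Stock lattice S(k, i) with i counting down-moves:
  k=0: S(0,0) = 46.5400
  k=1: S(1,0) = 48.9257; S(1,1) = 44.2707
  k=2: S(2,0) = 51.4336; S(2,1) = 46.5400; S(2,2) = 42.1120
  k=3: S(3,0) = 54.0701; S(3,1) = 48.9257; S(3,2) = 44.2707; S(3,3) = 40.0586
Terminal payoffs V(N, i) = max(S_T - K, 0):
  V(3,0) = 6.980143; V(3,1) = 1.835668; V(3,2) = 0.000000; V(3,3) = 0.000000
Backward induction: V(k, i) = exp(-r*dt) * [p * V(k+1, i) + (1-p) * V(k+1, i+1)].
  V(2,0) = exp(-r*dt) * [p*6.980143 + (1-p)*1.835668] = 4.352778
  V(2,1) = exp(-r*dt) * [p*1.835668 + (1-p)*0.000000] = 0.898290
  V(2,2) = exp(-r*dt) * [p*0.000000 + (1-p)*0.000000] = 0.000000
  V(1,0) = exp(-r*dt) * [p*4.352778 + (1-p)*0.898290] = 2.588581
  V(1,1) = exp(-r*dt) * [p*0.898290 + (1-p)*0.000000] = 0.439581
  V(0,0) = exp(-r*dt) * [p*2.588581 + (1-p)*0.439581] = 1.491116


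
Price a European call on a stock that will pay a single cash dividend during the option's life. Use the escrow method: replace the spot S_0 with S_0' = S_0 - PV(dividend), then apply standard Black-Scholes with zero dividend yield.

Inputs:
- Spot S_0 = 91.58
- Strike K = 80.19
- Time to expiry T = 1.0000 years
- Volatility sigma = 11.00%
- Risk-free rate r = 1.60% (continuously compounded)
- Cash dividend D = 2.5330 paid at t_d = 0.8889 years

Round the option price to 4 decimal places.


PV(D) = D * exp(-r * t_d) = 2.5330 * 0.98587826 = 2.49722963
S_0' = S_0 - PV(D) = 91.5800 - 2.49722963 = 89.08277037
d1 = (ln(S_0'/K) + (r + sigma^2/2)*T) / (sigma*sqrt(T)) = 1.15651930
d2 = d1 - sigma*sqrt(T) = 1.04651930
exp(-rT) = 0.98412732
N(d1) = 0.87626559; N(d2) = 0.85233933
C = S_0' * N(d1) - K * exp(-rT) * N(d2) = 89.08277037 * 0.87626559 - 80.1900 * 0.98412732 * 0.85233933 = 10.7960

Answer: Price = 10.7960


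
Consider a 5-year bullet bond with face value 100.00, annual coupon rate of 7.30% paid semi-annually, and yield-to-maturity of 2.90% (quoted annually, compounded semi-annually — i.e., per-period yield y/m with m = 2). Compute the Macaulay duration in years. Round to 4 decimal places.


Coupon per period c = face * coupon_rate / m = 3.650000
Periods per year m = 2; per-period yield y/m = 0.014500
Number of cashflows N = 10
Cashflows (t years, CF_t, discount factor 1/(1+y/m)^(m*t), PV):
  t = 0.5000: CF_t = 3.650000, DF = 0.985707, PV = 3.597831
  t = 1.0000: CF_t = 3.650000, DF = 0.971619, PV = 3.546409
  t = 1.5000: CF_t = 3.650000, DF = 0.957732, PV = 3.495721
  t = 2.0000: CF_t = 3.650000, DF = 0.944043, PV = 3.445757
  t = 2.5000: CF_t = 3.650000, DF = 0.930550, PV = 3.396508
  t = 3.0000: CF_t = 3.650000, DF = 0.917250, PV = 3.347962
  t = 3.5000: CF_t = 3.650000, DF = 0.904140, PV = 3.300111
  t = 4.0000: CF_t = 3.650000, DF = 0.891217, PV = 3.252943
  t = 4.5000: CF_t = 3.650000, DF = 0.878479, PV = 3.206449
  t = 5.0000: CF_t = 103.650000, DF = 0.865923, PV = 89.752963
Price P = sum_t PV_t = 120.342653
Macaulay numerator sum_t t * PV_t:
  t * PV_t at t = 0.5000: 1.798916
  t * PV_t at t = 1.0000: 3.546409
  t * PV_t at t = 1.5000: 5.243581
  t * PV_t at t = 2.0000: 6.891514
  t * PV_t at t = 2.5000: 8.491269
  t * PV_t at t = 3.0000: 10.043887
  t * PV_t at t = 3.5000: 11.550387
  t * PV_t at t = 4.0000: 13.011772
  t * PV_t at t = 4.5000: 14.429023
  t * PV_t at t = 5.0000: 448.764813
Macaulay duration D = (sum_t t * PV_t) / P = 523.771570 / 120.342653 = 4.352335

Answer: Macaulay duration = 4.3523 years


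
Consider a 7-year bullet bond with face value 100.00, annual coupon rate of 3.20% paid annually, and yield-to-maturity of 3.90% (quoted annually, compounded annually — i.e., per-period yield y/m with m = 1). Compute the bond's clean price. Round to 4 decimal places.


Coupon per period c = face * coupon_rate / m = 3.200000
Periods per year m = 1; per-period yield y/m = 0.039000
Number of cashflows N = 7
Cashflows (t years, CF_t, discount factor 1/(1+y/m)^(m*t), PV):
  t = 1.0000: CF_t = 3.200000, DF = 0.962464, PV = 3.079885
  t = 2.0000: CF_t = 3.200000, DF = 0.926337, PV = 2.964278
  t = 3.0000: CF_t = 3.200000, DF = 0.891566, PV = 2.853010
  t = 4.0000: CF_t = 3.200000, DF = 0.858100, PV = 2.745919
  t = 5.0000: CF_t = 3.200000, DF = 0.825890, PV = 2.642848
  t = 6.0000: CF_t = 3.200000, DF = 0.794889, PV = 2.543646
  t = 7.0000: CF_t = 103.200000, DF = 0.765052, PV = 78.953405
Price P = sum_t PV_t = 95.782991

Answer: Price = 95.7830


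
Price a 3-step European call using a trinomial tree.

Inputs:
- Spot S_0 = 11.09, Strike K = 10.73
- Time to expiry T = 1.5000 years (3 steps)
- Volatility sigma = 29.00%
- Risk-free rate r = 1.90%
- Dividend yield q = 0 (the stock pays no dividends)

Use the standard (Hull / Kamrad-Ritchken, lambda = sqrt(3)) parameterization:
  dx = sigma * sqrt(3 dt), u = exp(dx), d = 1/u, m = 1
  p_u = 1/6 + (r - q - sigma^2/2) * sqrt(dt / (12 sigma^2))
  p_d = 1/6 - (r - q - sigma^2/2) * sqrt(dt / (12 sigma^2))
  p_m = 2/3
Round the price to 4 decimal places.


Answer: Price = V(0,0) = 1.7874

Derivation:
dt = T/N = 0.500000; dx = sigma*sqrt(3*dt) = 0.355176
u = exp(dx) = 1.426432; d = 1/u = 0.701050
p_u = 0.150442, p_m = 0.666667, p_d = 0.182891
Discount per step: exp(-r*dt) = 0.990545
Stock lattice S(k, j) with j the centered position index:
  k=0: S(0,+0) = 11.0900
  k=1: S(1,-1) = 7.7746; S(1,+0) = 11.0900; S(1,+1) = 15.8191
  k=2: S(2,-2) = 5.4504; S(2,-1) = 7.7746; S(2,+0) = 11.0900; S(2,+1) = 15.8191; S(2,+2) = 22.5649
  k=3: S(3,-3) = 3.8210; S(3,-2) = 5.4504; S(3,-1) = 7.7746; S(3,+0) = 11.0900; S(3,+1) = 15.8191; S(3,+2) = 22.5649; S(3,+3) = 32.1873
Terminal payoffs V(N, j) = max(S_T - K, 0):
  V(3,-3) = 0.000000; V(3,-2) = 0.000000; V(3,-1) = 0.000000; V(3,+0) = 0.360000; V(3,+1) = 5.089128; V(3,+2) = 11.834905; V(3,+3) = 21.457296
Backward induction: V(k, j) = exp(-r*dt) * [p_u * V(k+1, j+1) + p_m * V(k+1, j) + p_d * V(k+1, j-1)]
  V(2,-2) = exp(-r*dt) * [p_u*0.000000 + p_m*0.000000 + p_d*0.000000] = 0.000000
  V(2,-1) = exp(-r*dt) * [p_u*0.360000 + p_m*0.000000 + p_d*0.000000] = 0.053647
  V(2,+0) = exp(-r*dt) * [p_u*5.089128 + p_m*0.360000 + p_d*0.000000] = 0.996112
  V(2,+1) = exp(-r*dt) * [p_u*11.834905 + p_m*5.089128 + p_d*0.360000] = 5.189528
  V(2,+2) = exp(-r*dt) * [p_u*21.457296 + p_m*11.834905 + p_d*5.089128] = 11.934856
  V(1,-1) = exp(-r*dt) * [p_u*0.996112 + p_m*0.053647 + p_d*0.000000] = 0.183867
  V(1,+0) = exp(-r*dt) * [p_u*5.189528 + p_m*0.996112 + p_d*0.053647] = 1.440857
  V(1,+1) = exp(-r*dt) * [p_u*11.934856 + p_m*5.189528 + p_d*0.996112] = 5.385962
  V(0,+0) = exp(-r*dt) * [p_u*5.385962 + p_m*1.440857 + p_d*0.183867] = 1.787415


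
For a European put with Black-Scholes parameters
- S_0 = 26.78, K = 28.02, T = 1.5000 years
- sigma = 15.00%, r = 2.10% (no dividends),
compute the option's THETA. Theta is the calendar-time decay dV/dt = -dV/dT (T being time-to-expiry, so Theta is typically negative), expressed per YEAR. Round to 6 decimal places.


d1 = 0.0169384902; d2 = -0.1667732405
phi(d1) = 0.3988850538; exp(-qT) = 1.0000000000; exp(-rT) = 0.9689909565
Theta = -S*exp(-qT)*phi(d1)*sigma/(2*sqrt(T)) + r*K*exp(-rT)*N(-d2) - q*S*exp(-qT)*N(-d1)
N(-d1) = 0.4932428432; N(-d2) = 0.5662257626; sqrt(T) = 1.2247448714
Term 1 = -26.7800 * 1.0000000000 * 0.3988850538 * 0.1500 / (2 * 1.2247448714) = -0.6541449156
Term 2 = 0.0210 * 28.0200 * 0.9689909565 * 0.5662257626 = 0.3228470147
Term 3 = 0 (no dividend yield, q = 0)
Theta = -0.6541449156 + (0.3228470147) + (0.0000000000) = -0.331298

Answer: Theta = -0.331298


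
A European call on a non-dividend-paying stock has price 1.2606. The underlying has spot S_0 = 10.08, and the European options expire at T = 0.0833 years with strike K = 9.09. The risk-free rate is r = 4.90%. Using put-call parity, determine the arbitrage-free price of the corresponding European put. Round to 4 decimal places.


Put-call parity: C - P = S_0 * exp(-qT) - K * exp(-rT).
S_0 * exp(-qT) = 10.0800 * 1.00000000 = 10.08000000
K * exp(-rT) = 9.0900 * 0.99592662 = 9.05297297
P = C - S*exp(-qT) + K*exp(-rT)
P = 1.2606 - 10.08000000 + 9.05297297 = 0.2336

Answer: Put price = 0.2336


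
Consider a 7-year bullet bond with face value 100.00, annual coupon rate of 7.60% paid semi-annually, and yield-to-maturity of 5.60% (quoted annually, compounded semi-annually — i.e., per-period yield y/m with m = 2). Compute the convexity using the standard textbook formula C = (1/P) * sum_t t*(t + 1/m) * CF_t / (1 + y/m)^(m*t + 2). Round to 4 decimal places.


Coupon per period c = face * coupon_rate / m = 3.800000
Periods per year m = 2; per-period yield y/m = 0.028000
Number of cashflows N = 14
Cashflows (t years, CF_t, discount factor 1/(1+y/m)^(m*t), PV):
  t = 0.5000: CF_t = 3.800000, DF = 0.972763, PV = 3.696498
  t = 1.0000: CF_t = 3.800000, DF = 0.946267, PV = 3.595815
  t = 1.5000: CF_t = 3.800000, DF = 0.920493, PV = 3.497875
  t = 2.0000: CF_t = 3.800000, DF = 0.895422, PV = 3.402602
  t = 2.5000: CF_t = 3.800000, DF = 0.871033, PV = 3.309924
  t = 3.0000: CF_t = 3.800000, DF = 0.847308, PV = 3.219770
  t = 3.5000: CF_t = 3.800000, DF = 0.824230, PV = 3.132072
  t = 4.0000: CF_t = 3.800000, DF = 0.801780, PV = 3.046763
  t = 4.5000: CF_t = 3.800000, DF = 0.779941, PV = 2.963777
  t = 5.0000: CF_t = 3.800000, DF = 0.758698, PV = 2.883052
  t = 5.5000: CF_t = 3.800000, DF = 0.738033, PV = 2.804525
  t = 6.0000: CF_t = 3.800000, DF = 0.717931, PV = 2.728137
  t = 6.5000: CF_t = 3.800000, DF = 0.698376, PV = 2.653830
  t = 7.0000: CF_t = 103.800000, DF = 0.679354, PV = 70.516987
Price P = sum_t PV_t = 111.451628
Convexity numerator sum_t t*(t + 1/m) * CF_t / (1+y/m)^(m*t + 2):
  t = 0.5000: term = 1.748937
  t = 1.0000: term = 5.103903
  t = 1.5000: term = 9.929772
  t = 2.0000: term = 16.098852
  t = 2.5000: term = 23.490543
  t = 3.0000: term = 31.991012
  t = 3.5000: term = 41.492882
  t = 4.0000: term = 51.894933
  t = 4.5000: term = 63.101815
  t = 5.0000: term = 75.023775
  t = 5.5000: term = 87.576391
  t = 6.0000: term = 100.680323
  t = 6.5000: term = 114.261066
  t = 7.0000: term = 3503.215247
Convexity = (1/P) * sum = 4125.609453 / 111.451628 = 37.017041

Answer: Convexity = 37.0170


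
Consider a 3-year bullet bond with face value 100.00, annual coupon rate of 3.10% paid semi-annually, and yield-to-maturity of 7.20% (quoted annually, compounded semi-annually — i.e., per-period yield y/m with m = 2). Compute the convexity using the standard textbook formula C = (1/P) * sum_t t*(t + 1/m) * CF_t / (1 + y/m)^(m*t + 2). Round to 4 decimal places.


Coupon per period c = face * coupon_rate / m = 1.550000
Periods per year m = 2; per-period yield y/m = 0.036000
Number of cashflows N = 6
Cashflows (t years, CF_t, discount factor 1/(1+y/m)^(m*t), PV):
  t = 0.5000: CF_t = 1.550000, DF = 0.965251, PV = 1.496139
  t = 1.0000: CF_t = 1.550000, DF = 0.931709, PV = 1.444150
  t = 1.5000: CF_t = 1.550000, DF = 0.899333, PV = 1.393967
  t = 2.0000: CF_t = 1.550000, DF = 0.868082, PV = 1.345528
  t = 2.5000: CF_t = 1.550000, DF = 0.837917, PV = 1.298772
  t = 3.0000: CF_t = 101.550000, DF = 0.808801, PV = 82.133701
Price P = sum_t PV_t = 89.112257
Convexity numerator sum_t t*(t + 1/m) * CF_t / (1+y/m)^(m*t + 2):
  t = 0.5000: term = 0.696983
  t = 1.0000: term = 2.018292
  t = 1.5000: term = 3.896316
  t = 2.0000: term = 6.268205
  t = 2.5000: term = 9.075586
  t = 3.0000: term = 803.509810
Convexity = (1/P) * sum = 825.465192 / 89.112257 = 9.263206

Answer: Convexity = 9.2632


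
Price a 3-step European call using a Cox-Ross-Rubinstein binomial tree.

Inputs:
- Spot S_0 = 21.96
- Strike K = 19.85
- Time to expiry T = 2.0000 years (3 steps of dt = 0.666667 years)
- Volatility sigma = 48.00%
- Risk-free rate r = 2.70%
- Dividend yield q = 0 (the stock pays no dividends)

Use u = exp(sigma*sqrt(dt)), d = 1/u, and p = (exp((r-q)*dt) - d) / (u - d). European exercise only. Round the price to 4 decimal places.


dt = T/N = 0.666667
u = exp(sigma*sqrt(dt)) = 1.479817; d = 1/u = 0.675759
p = (exp((r-q)*dt) - d) / (u - d) = 0.425845
Discount per step: exp(-r*dt) = 0.982161
Stock lattice S(k, i) with i counting down-moves:
  k=0: S(0,0) = 21.9600
  k=1: S(1,0) = 32.4968; S(1,1) = 14.8397
  k=2: S(2,0) = 48.0893; S(2,1) = 21.9600; S(2,2) = 10.0280
  k=3: S(3,0) = 71.1633; S(3,1) = 32.4968; S(3,2) = 14.8397; S(3,3) = 6.7765
Terminal payoffs V(N, i) = max(S_T - K, 0):
  V(3,0) = 51.313333; V(3,1) = 12.646779; V(3,2) = 0.000000; V(3,3) = 0.000000
Backward induction: V(k, i) = exp(-r*dt) * [p * V(k+1, i) + (1-p) * V(k+1, i+1)].
  V(2,0) = exp(-r*dt) * [p*51.313333 + (1-p)*12.646779] = 28.593386
  V(2,1) = exp(-r*dt) * [p*12.646779 + (1-p)*0.000000] = 5.289491
  V(2,2) = exp(-r*dt) * [p*0.000000 + (1-p)*0.000000] = 0.000000
  V(1,0) = exp(-r*dt) * [p*28.593386 + (1-p)*5.289491] = 14.941942
  V(1,1) = exp(-r*dt) * [p*5.289491 + (1-p)*0.000000] = 2.212320
  V(0,0) = exp(-r*dt) * [p*14.941942 + (1-p)*2.212320] = 7.496994

Answer: Price = V(0,0) = 7.4970


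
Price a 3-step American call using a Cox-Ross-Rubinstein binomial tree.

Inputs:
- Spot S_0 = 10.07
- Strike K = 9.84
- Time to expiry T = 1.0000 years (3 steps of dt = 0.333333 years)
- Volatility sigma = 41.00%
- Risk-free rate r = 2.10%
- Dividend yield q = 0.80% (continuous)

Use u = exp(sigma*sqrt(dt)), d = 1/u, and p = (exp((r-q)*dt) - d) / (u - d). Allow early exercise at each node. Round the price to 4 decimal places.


Answer: Price = V(0,0) = 1.9067

Derivation:
dt = T/N = 0.333333
u = exp(sigma*sqrt(dt)) = 1.267078; d = 1/u = 0.789217
p = (exp((r-q)*dt) - d) / (u - d) = 0.450184
Discount per step: exp(-r*dt) = 0.993024
Stock lattice S(k, i) with i counting down-moves:
  k=0: S(0,0) = 10.0700
  k=1: S(1,0) = 12.7595; S(1,1) = 7.9474
  k=2: S(2,0) = 16.1673; S(2,1) = 10.0700; S(2,2) = 6.2722
  k=3: S(3,0) = 20.4852; S(3,1) = 12.7595; S(3,2) = 7.9474; S(3,3) = 4.9502
Terminal payoffs V(N, i) = max(S_T - K, 0):
  V(3,0) = 10.645177; V(3,1) = 2.919477; V(3,2) = 0.000000; V(3,3) = 0.000000
Backward induction: V(k, i) = exp(-r*dt) * [p * V(k+1, i) + (1-p) * V(k+1, i+1)]; then take max(V_cont, immediate exercise) for American.
  V(2,0) = exp(-r*dt) * [p*10.645177 + (1-p)*2.919477] = 6.352840; exercise = 6.327255; V(2,0) = max -> 6.352840
  V(2,1) = exp(-r*dt) * [p*2.919477 + (1-p)*0.000000] = 1.305135; exercise = 0.230000; V(2,1) = max -> 1.305135
  V(2,2) = exp(-r*dt) * [p*0.000000 + (1-p)*0.000000] = 0.000000; exercise = 0.000000; V(2,2) = max -> 0.000000
  V(1,0) = exp(-r*dt) * [p*6.352840 + (1-p)*1.305135] = 3.552577; exercise = 2.919477; V(1,0) = max -> 3.552577
  V(1,1) = exp(-r*dt) * [p*1.305135 + (1-p)*0.000000] = 0.583453; exercise = 0.000000; V(1,1) = max -> 0.583453
  V(0,0) = exp(-r*dt) * [p*3.552577 + (1-p)*0.583453] = 1.906712; exercise = 0.230000; V(0,0) = max -> 1.906712


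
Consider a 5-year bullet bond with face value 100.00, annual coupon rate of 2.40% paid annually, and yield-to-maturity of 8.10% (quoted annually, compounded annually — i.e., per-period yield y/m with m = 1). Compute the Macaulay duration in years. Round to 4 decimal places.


Answer: Macaulay duration = 4.7335 years

Derivation:
Coupon per period c = face * coupon_rate / m = 2.400000
Periods per year m = 1; per-period yield y/m = 0.081000
Number of cashflows N = 5
Cashflows (t years, CF_t, discount factor 1/(1+y/m)^(m*t), PV):
  t = 1.0000: CF_t = 2.400000, DF = 0.925069, PV = 2.220167
  t = 2.0000: CF_t = 2.400000, DF = 0.855753, PV = 2.053808
  t = 3.0000: CF_t = 2.400000, DF = 0.791631, PV = 1.899915
  t = 4.0000: CF_t = 2.400000, DF = 0.732314, PV = 1.757553
  t = 5.0000: CF_t = 102.400000, DF = 0.677441, PV = 69.369967
Price P = sum_t PV_t = 77.301410
Macaulay numerator sum_t t * PV_t:
  t * PV_t at t = 1.0000: 2.220167
  t * PV_t at t = 2.0000: 4.107616
  t * PV_t at t = 3.0000: 5.699745
  t * PV_t at t = 4.0000: 7.030213
  t * PV_t at t = 5.0000: 346.849834
Macaulay duration D = (sum_t t * PV_t) / P = 365.907574 / 77.301410 = 4.733517


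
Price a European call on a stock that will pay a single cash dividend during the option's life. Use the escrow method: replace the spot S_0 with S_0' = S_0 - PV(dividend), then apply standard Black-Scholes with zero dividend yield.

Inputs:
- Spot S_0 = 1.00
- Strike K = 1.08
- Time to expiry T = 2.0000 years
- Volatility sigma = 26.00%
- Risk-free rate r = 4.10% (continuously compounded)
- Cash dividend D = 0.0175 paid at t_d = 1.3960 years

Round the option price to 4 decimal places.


Answer: Price = 0.1386

Derivation:
PV(D) = D * exp(-r * t_d) = 0.0175 * 0.94437117 = 0.01652650
S_0' = S_0 - PV(D) = 1.0000 - 0.01652650 = 0.98347350
d1 = (ln(S_0'/K) + (r + sigma^2/2)*T) / (sigma*sqrt(T)) = 0.15223024
d2 = d1 - sigma*sqrt(T) = -0.21546529
exp(-rT) = 0.92127196
N(d1) = 0.56049733; N(d2) = 0.41470229
C = S_0' * N(d1) - K * exp(-rT) * N(d2) = 0.98347350 * 0.56049733 - 1.0800 * 0.92127196 * 0.41470229 = 0.1386


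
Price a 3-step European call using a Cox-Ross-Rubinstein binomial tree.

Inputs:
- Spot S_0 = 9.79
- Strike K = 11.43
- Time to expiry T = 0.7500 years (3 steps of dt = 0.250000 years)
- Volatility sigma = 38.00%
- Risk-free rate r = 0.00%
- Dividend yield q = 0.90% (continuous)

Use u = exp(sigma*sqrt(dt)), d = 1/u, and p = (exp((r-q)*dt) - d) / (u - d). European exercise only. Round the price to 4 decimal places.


dt = T/N = 0.250000
u = exp(sigma*sqrt(dt)) = 1.209250; d = 1/u = 0.826959
p = (exp((r-q)*dt) - d) / (u - d) = 0.446763
Discount per step: exp(-r*dt) = 1.000000
Stock lattice S(k, i) with i counting down-moves:
  k=0: S(0,0) = 9.7900
  k=1: S(1,0) = 11.8386; S(1,1) = 8.0959
  k=2: S(2,0) = 14.3158; S(2,1) = 9.7900; S(2,2) = 6.6950
  k=3: S(3,0) = 17.3113; S(3,1) = 11.8386; S(3,2) = 8.0959; S(3,3) = 5.5365
Terminal payoffs V(N, i) = max(S_T - K, 0):
  V(3,0) = 5.881334; V(3,1) = 0.408554; V(3,2) = 0.000000; V(3,3) = 0.000000
Backward induction: V(k, i) = exp(-r*dt) * [p * V(k+1, i) + (1-p) * V(k+1, i+1)].
  V(2,0) = exp(-r*dt) * [p*5.881334 + (1-p)*0.408554] = 2.853592
  V(2,1) = exp(-r*dt) * [p*0.408554 + (1-p)*0.000000] = 0.182527
  V(2,2) = exp(-r*dt) * [p*0.000000 + (1-p)*0.000000] = 0.000000
  V(1,0) = exp(-r*dt) * [p*2.853592 + (1-p)*0.182527] = 1.375861
  V(1,1) = exp(-r*dt) * [p*0.182527 + (1-p)*0.000000] = 0.081546
  V(0,0) = exp(-r*dt) * [p*1.375861 + (1-p)*0.081546] = 0.659799

Answer: Price = V(0,0) = 0.6598


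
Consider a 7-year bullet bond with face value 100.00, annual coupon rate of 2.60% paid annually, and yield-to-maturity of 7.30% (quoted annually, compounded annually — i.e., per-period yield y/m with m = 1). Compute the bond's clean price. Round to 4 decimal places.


Answer: Price = 74.9331

Derivation:
Coupon per period c = face * coupon_rate / m = 2.600000
Periods per year m = 1; per-period yield y/m = 0.073000
Number of cashflows N = 7
Cashflows (t years, CF_t, discount factor 1/(1+y/m)^(m*t), PV):
  t = 1.0000: CF_t = 2.600000, DF = 0.931966, PV = 2.423113
  t = 2.0000: CF_t = 2.600000, DF = 0.868561, PV = 2.258260
  t = 3.0000: CF_t = 2.600000, DF = 0.809470, PV = 2.104622
  t = 4.0000: CF_t = 2.600000, DF = 0.754399, PV = 1.961437
  t = 5.0000: CF_t = 2.600000, DF = 0.703075, PV = 1.827994
  t = 6.0000: CF_t = 2.600000, DF = 0.655242, PV = 1.703629
  t = 7.0000: CF_t = 102.600000, DF = 0.610663, PV = 62.654073
Price P = sum_t PV_t = 74.933128


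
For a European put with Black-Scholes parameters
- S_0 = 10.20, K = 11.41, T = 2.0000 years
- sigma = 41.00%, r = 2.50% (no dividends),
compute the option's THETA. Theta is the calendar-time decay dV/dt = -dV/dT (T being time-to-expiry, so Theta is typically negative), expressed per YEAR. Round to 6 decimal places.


Answer: Theta = -0.402543

Derivation:
d1 = 0.1828087584; d2 = -0.3970188022
phi(d1) = 0.3923315310; exp(-qT) = 1.0000000000; exp(-rT) = 0.9512294245
Theta = -S*exp(-qT)*phi(d1)*sigma/(2*sqrt(T)) + r*K*exp(-rT)*N(-d2) - q*S*exp(-qT)*N(-d1)
N(-d1) = 0.4274740381; N(-d2) = 0.6543232022; sqrt(T) = 1.4142135624
Term 1 = -10.2000 * 1.0000000000 * 0.3923315310 * 0.4100 / (2 * 1.4142135624) = -0.5800858181
Term 2 = 0.0250 * 11.4100 * 0.9512294245 * 0.6543232022 = 0.1775428755
Term 3 = 0 (no dividend yield, q = 0)
Theta = -0.5800858181 + (0.1775428755) + (0.0000000000) = -0.402543


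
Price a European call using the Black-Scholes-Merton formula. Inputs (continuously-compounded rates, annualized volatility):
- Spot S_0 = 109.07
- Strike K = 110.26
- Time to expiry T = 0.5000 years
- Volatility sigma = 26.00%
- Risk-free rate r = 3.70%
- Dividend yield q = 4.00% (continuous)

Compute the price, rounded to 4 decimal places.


Answer: Price = 7.2323

Derivation:
d1 = (ln(S/K) + (r - q + 0.5*sigma^2) * T) / (sigma * sqrt(T)) = 0.02474147
d2 = d1 - sigma * sqrt(T) = -0.15910629
exp(-rT) = 0.98167007; exp(-qT) = 0.98019867
C = S_0 * exp(-qT) * N(d1) - K * exp(-rT) * N(d2)
N(d1) = 0.50986941; N(d2) = 0.43679257
C = 109.0700 * 0.98019867 * 0.50986941 - 110.2600 * 0.98167007 * 0.43679257 = 7.2323


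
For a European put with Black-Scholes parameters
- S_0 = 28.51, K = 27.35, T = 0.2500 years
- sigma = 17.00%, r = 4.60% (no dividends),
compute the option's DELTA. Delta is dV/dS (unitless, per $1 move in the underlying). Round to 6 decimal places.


d1 = 0.6664808713; d2 = 0.5814808713
phi(d1) = 0.3194875704; exp(-qT) = 1.0000000000; exp(-rT) = 0.9885658722
N(-d1) = 0.2525518932
Delta = -exp(-qT) * N(-d1) = -1.0000000000 * 0.2525518932 = -0.252552

Answer: Delta = -0.252552


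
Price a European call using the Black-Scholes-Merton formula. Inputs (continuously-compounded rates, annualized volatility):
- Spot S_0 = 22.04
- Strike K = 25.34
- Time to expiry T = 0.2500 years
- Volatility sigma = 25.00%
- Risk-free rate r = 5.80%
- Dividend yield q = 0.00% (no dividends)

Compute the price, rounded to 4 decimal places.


d1 = (ln(S/K) + (r - q + 0.5*sigma^2) * T) / (sigma * sqrt(T)) = -0.93770152
d2 = d1 - sigma * sqrt(T) = -1.06270152
exp(-rT) = 0.98560462; exp(-qT) = 1.00000000
C = S_0 * exp(-qT) * N(d1) - K * exp(-rT) * N(d2)
N(d1) = 0.17419891; N(d2) = 0.14395866
C = 22.0400 * 1.00000000 * 0.17419891 - 25.3400 * 0.98560462 * 0.14395866 = 0.2439

Answer: Price = 0.2439


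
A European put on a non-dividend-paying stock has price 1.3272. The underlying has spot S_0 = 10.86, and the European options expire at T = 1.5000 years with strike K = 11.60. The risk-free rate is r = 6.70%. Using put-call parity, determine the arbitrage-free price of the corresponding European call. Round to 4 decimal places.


Put-call parity: C - P = S_0 * exp(-qT) - K * exp(-rT).
S_0 * exp(-qT) = 10.8600 * 1.00000000 = 10.86000000
K * exp(-rT) = 11.6000 * 0.90438511 = 10.49086730
C = P + S*exp(-qT) - K*exp(-rT)
C = 1.3272 + 10.86000000 - 10.49086730 = 1.6963

Answer: Call price = 1.6963


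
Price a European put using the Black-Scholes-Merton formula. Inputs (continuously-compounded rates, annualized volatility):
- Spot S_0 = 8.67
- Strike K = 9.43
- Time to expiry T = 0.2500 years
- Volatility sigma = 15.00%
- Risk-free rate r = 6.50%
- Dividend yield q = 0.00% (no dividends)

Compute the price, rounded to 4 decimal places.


d1 = (ln(S/K) + (r - q + 0.5*sigma^2) * T) / (sigma * sqrt(T)) = -0.86619741
d2 = d1 - sigma * sqrt(T) = -0.94119741
exp(-rT) = 0.98388132; exp(-qT) = 1.00000000
P = K * exp(-rT) * N(-d2) - S_0 * exp(-qT) * N(-d1)
N(-d1) = 0.80680904; N(-d2) = 0.82669815
P = 9.4300 * 0.98388132 * 0.82669815 - 8.6700 * 1.00000000 * 0.80680904 = 0.6751

Answer: Price = 0.6751


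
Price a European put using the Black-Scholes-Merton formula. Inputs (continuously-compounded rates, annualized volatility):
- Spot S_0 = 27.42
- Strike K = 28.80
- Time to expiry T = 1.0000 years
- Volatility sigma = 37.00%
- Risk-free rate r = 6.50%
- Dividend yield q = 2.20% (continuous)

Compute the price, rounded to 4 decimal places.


Answer: Price = 4.0316

Derivation:
d1 = (ln(S/K) + (r - q + 0.5*sigma^2) * T) / (sigma * sqrt(T)) = 0.16850618
d2 = d1 - sigma * sqrt(T) = -0.20149382
exp(-rT) = 0.93706746; exp(-qT) = 0.97824024
P = K * exp(-rT) * N(-d2) - S_0 * exp(-qT) * N(-d1)
N(-d1) = 0.43309254; N(-d2) = 0.57984377
P = 28.8000 * 0.93706746 * 0.57984377 - 27.4200 * 0.97824024 * 0.43309254 = 4.0316


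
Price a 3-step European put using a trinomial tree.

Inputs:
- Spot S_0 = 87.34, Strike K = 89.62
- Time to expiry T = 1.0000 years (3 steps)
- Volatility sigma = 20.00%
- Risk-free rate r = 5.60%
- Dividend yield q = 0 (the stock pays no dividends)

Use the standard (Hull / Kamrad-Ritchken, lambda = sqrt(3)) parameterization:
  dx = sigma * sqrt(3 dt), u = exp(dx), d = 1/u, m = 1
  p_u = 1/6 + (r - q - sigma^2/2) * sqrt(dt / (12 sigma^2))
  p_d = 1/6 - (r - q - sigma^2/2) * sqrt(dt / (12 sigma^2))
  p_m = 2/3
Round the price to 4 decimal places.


dt = T/N = 0.333333; dx = sigma*sqrt(3*dt) = 0.200000
u = exp(dx) = 1.221403; d = 1/u = 0.818731
p_u = 0.196667, p_m = 0.666667, p_d = 0.136667
Discount per step: exp(-r*dt) = 0.981506
Stock lattice S(k, j) with j the centered position index:
  k=0: S(0,+0) = 87.3400
  k=1: S(1,-1) = 71.5079; S(1,+0) = 87.3400; S(1,+1) = 106.6773
  k=2: S(2,-2) = 58.5458; S(2,-1) = 71.5079; S(2,+0) = 87.3400; S(2,+1) = 106.6773; S(2,+2) = 130.2960
  k=3: S(3,-3) = 47.9332; S(3,-2) = 58.5458; S(3,-1) = 71.5079; S(3,+0) = 87.3400; S(3,+1) = 106.6773; S(3,+2) = 130.2960; S(3,+3) = 159.1439
Terminal payoffs V(N, j) = max(K - S_T, 0):
  V(3,-3) = 41.686792; V(3,-2) = 31.074247; V(3,-1) = 18.112056; V(3,+0) = 2.280000; V(3,+1) = 0.000000; V(3,+2) = 0.000000; V(3,+3) = 0.000000
Backward induction: V(k, j) = exp(-r*dt) * [p_u * V(k+1, j+1) + p_m * V(k+1, j) + p_d * V(k+1, j-1)]
  V(2,-2) = exp(-r*dt) * [p_u*18.112056 + p_m*31.074247 + p_d*41.686792] = 29.421047
  V(2,-1) = exp(-r*dt) * [p_u*2.280000 + p_m*18.112056 + p_d*31.074247] = 16.459783
  V(2,+0) = exp(-r*dt) * [p_u*0.000000 + p_m*2.280000 + p_d*18.112056] = 3.921427
  V(2,+1) = exp(-r*dt) * [p_u*0.000000 + p_m*0.000000 + p_d*2.280000] = 0.305837
  V(2,+2) = exp(-r*dt) * [p_u*0.000000 + p_m*0.000000 + p_d*0.000000] = 0.000000
  V(1,-1) = exp(-r*dt) * [p_u*3.921427 + p_m*16.459783 + p_d*29.421047] = 15.473723
  V(1,+0) = exp(-r*dt) * [p_u*0.305837 + p_m*3.921427 + p_d*16.459783] = 4.832875
  V(1,+1) = exp(-r*dt) * [p_u*0.000000 + p_m*0.305837 + p_d*3.921427] = 0.726138
  V(0,+0) = exp(-r*dt) * [p_u*0.726138 + p_m*4.832875 + p_d*15.473723] = 5.378132

Answer: Price = V(0,0) = 5.3781


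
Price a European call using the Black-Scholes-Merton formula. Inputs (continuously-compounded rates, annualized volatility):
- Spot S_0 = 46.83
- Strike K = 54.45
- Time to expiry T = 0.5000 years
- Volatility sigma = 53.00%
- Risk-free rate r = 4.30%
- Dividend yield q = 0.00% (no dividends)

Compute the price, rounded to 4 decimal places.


Answer: Price = 4.6425

Derivation:
d1 = (ln(S/K) + (r - q + 0.5*sigma^2) * T) / (sigma * sqrt(T)) = -0.15752158
d2 = d1 - sigma * sqrt(T) = -0.53228817
exp(-rT) = 0.97872948; exp(-qT) = 1.00000000
C = S_0 * exp(-qT) * N(d1) - K * exp(-rT) * N(d2)
N(d1) = 0.43741690; N(d2) = 0.29726321
C = 46.8300 * 1.00000000 * 0.43741690 - 54.4500 * 0.97872948 * 0.29726321 = 4.6425


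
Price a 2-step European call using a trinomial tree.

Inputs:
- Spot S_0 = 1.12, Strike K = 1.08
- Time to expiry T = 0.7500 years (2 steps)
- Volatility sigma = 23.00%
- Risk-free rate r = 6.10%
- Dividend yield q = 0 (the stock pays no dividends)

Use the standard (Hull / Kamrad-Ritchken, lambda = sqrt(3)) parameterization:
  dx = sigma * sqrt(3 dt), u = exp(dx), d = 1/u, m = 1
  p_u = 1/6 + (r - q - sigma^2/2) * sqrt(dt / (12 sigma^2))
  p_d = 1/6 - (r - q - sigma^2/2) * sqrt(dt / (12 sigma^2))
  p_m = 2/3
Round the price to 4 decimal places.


Answer: Price = V(0,0) = 0.1316

Derivation:
dt = T/N = 0.375000; dx = sigma*sqrt(3*dt) = 0.243952
u = exp(dx) = 1.276283; d = 1/u = 0.783525
p_u = 0.193222, p_m = 0.666667, p_d = 0.140112
Discount per step: exp(-r*dt) = 0.977385
Stock lattice S(k, j) with j the centered position index:
  k=0: S(0,+0) = 1.1200
  k=1: S(1,-1) = 0.8775; S(1,+0) = 1.1200; S(1,+1) = 1.4294
  k=2: S(2,-2) = 0.6876; S(2,-1) = 0.8775; S(2,+0) = 1.1200; S(2,+1) = 1.4294; S(2,+2) = 1.8244
Terminal payoffs V(N, j) = max(S_T - K, 0):
  V(2,-2) = 0.000000; V(2,-1) = 0.000000; V(2,+0) = 0.040000; V(2,+1) = 0.349437; V(2,+2) = 0.744366
Backward induction: V(k, j) = exp(-r*dt) * [p_u * V(k+1, j+1) + p_m * V(k+1, j) + p_d * V(k+1, j-1)]
  V(1,-1) = exp(-r*dt) * [p_u*0.040000 + p_m*0.000000 + p_d*0.000000] = 0.007554
  V(1,+0) = exp(-r*dt) * [p_u*0.349437 + p_m*0.040000 + p_d*0.000000] = 0.092055
  V(1,+1) = exp(-r*dt) * [p_u*0.744366 + p_m*0.349437 + p_d*0.040000] = 0.373742
  V(0,+0) = exp(-r*dt) * [p_u*0.373742 + p_m*0.092055 + p_d*0.007554] = 0.131599


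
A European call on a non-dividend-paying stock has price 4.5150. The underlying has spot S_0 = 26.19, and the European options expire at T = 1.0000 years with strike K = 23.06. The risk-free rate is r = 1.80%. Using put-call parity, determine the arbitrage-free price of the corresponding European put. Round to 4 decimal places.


Answer: Put price = 0.9736

Derivation:
Put-call parity: C - P = S_0 * exp(-qT) - K * exp(-rT).
S_0 * exp(-qT) = 26.1900 * 1.00000000 = 26.19000000
K * exp(-rT) = 23.0600 * 0.98216103 = 22.64863341
P = C - S*exp(-qT) + K*exp(-rT)
P = 4.5150 - 26.19000000 + 22.64863341 = 0.9736


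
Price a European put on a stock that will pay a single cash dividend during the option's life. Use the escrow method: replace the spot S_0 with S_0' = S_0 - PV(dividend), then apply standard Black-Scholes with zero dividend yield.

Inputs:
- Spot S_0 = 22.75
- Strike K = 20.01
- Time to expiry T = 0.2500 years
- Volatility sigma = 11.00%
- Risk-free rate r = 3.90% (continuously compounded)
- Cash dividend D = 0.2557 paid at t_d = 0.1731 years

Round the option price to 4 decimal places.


Answer: Price = 0.0042

Derivation:
PV(D) = D * exp(-r * t_d) = 0.2557 * 0.99327184 = 0.25397961
S_0' = S_0 - PV(D) = 22.7500 - 0.25397961 = 22.49602039
d1 = (ln(S_0'/K) + (r + sigma^2/2)*T) / (sigma*sqrt(T)) = 2.33397770
d2 = d1 - sigma*sqrt(T) = 2.27897770
exp(-rT) = 0.99029738
N(-d1) = 0.00979844; N(-d2) = 0.01133420
P = K * exp(-rT) * N(-d2) - S_0' * N(-d1) = 20.0100 * 0.99029738 * 0.01133420 - 22.49602039 * 0.00979844 = 0.0042


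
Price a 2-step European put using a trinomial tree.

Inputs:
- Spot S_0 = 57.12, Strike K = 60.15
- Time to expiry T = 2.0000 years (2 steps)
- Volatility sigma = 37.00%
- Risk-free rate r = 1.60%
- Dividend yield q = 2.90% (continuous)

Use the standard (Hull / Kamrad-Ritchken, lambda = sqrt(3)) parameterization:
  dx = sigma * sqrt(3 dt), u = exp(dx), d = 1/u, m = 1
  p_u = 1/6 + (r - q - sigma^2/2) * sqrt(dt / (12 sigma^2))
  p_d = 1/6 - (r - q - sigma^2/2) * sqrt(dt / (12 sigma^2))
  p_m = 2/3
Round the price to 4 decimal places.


dt = T/N = 1.000000; dx = sigma*sqrt(3*dt) = 0.640859
u = exp(dx) = 1.898110; d = 1/u = 0.526840
p_u = 0.103119, p_m = 0.666667, p_d = 0.230214
Discount per step: exp(-r*dt) = 0.984127
Stock lattice S(k, j) with j the centered position index:
  k=0: S(0,+0) = 57.1200
  k=1: S(1,-1) = 30.0931; S(1,+0) = 57.1200; S(1,+1) = 108.4201
  k=2: S(2,-2) = 15.8542; S(2,-1) = 30.0931; S(2,+0) = 57.1200; S(2,+1) = 108.4201; S(2,+2) = 205.7932
Terminal payoffs V(N, j) = max(K - S_T, 0):
  V(2,-2) = 44.295764; V(2,-1) = 30.056912; V(2,+0) = 3.030000; V(2,+1) = 0.000000; V(2,+2) = 0.000000
Backward induction: V(k, j) = exp(-r*dt) * [p_u * V(k+1, j+1) + p_m * V(k+1, j) + p_d * V(k+1, j-1)]
  V(1,-1) = exp(-r*dt) * [p_u*3.030000 + p_m*30.056912 + p_d*44.295764] = 30.063029
  V(1,+0) = exp(-r*dt) * [p_u*0.000000 + p_m*3.030000 + p_d*30.056912] = 8.797634
  V(1,+1) = exp(-r*dt) * [p_u*0.000000 + p_m*0.000000 + p_d*3.030000] = 0.686477
  V(0,+0) = exp(-r*dt) * [p_u*0.686477 + p_m*8.797634 + p_d*30.063029] = 12.652742

Answer: Price = V(0,0) = 12.6527


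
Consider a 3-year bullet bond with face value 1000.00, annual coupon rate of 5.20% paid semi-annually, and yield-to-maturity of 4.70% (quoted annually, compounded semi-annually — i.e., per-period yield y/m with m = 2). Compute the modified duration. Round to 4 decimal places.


Coupon per period c = face * coupon_rate / m = 26.000000
Periods per year m = 2; per-period yield y/m = 0.023500
Number of cashflows N = 6
Cashflows (t years, CF_t, discount factor 1/(1+y/m)^(m*t), PV):
  t = 0.5000: CF_t = 26.000000, DF = 0.977040, PV = 25.403029
  t = 1.0000: CF_t = 26.000000, DF = 0.954606, PV = 24.819764
  t = 1.5000: CF_t = 26.000000, DF = 0.932688, PV = 24.249892
  t = 2.0000: CF_t = 26.000000, DF = 0.911273, PV = 23.693104
  t = 2.5000: CF_t = 26.000000, DF = 0.890350, PV = 23.149100
  t = 3.0000: CF_t = 1026.000000, DF = 0.869907, PV = 892.524772
Price P = sum_t PV_t = 1013.839661
First compute Macaulay numerator sum_t t * PV_t:
  t * PV_t at t = 0.5000: 12.701514
  t * PV_t at t = 1.0000: 24.819764
  t * PV_t at t = 1.5000: 36.374838
  t * PV_t at t = 2.0000: 47.386208
  t * PV_t at t = 2.5000: 57.872750
  t * PV_t at t = 3.0000: 2677.574316
Macaulay duration D = 2856.729391 / 1013.839661 = 2.817733
Modified duration = D / (1 + y/m) = 2.817733 / (1 + 0.023500) = 2.753037

Answer: Modified duration = 2.7530


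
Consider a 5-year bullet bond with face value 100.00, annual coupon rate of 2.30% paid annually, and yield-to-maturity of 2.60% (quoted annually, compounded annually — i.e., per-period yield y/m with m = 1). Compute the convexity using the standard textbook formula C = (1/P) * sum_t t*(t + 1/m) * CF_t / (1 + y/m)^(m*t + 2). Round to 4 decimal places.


Coupon per period c = face * coupon_rate / m = 2.300000
Periods per year m = 1; per-period yield y/m = 0.026000
Number of cashflows N = 5
Cashflows (t years, CF_t, discount factor 1/(1+y/m)^(m*t), PV):
  t = 1.0000: CF_t = 2.300000, DF = 0.974659, PV = 2.241715
  t = 2.0000: CF_t = 2.300000, DF = 0.949960, PV = 2.184908
  t = 3.0000: CF_t = 2.300000, DF = 0.925887, PV = 2.129540
  t = 4.0000: CF_t = 2.300000, DF = 0.902424, PV = 2.075575
  t = 5.0000: CF_t = 102.300000, DF = 0.879555, PV = 89.978517
Price P = sum_t PV_t = 98.610255
Convexity numerator sum_t t*(t + 1/m) * CF_t / (1+y/m)^(m*t + 2):
  t = 1.0000: term = 4.259080
  t = 2.0000: term = 12.453449
  t = 3.0000: term = 24.275729
  t = 4.0000: term = 39.434257
  t = 5.0000: term = 2564.279515
Convexity = (1/P) * sum = 2644.702030 / 98.610255 = 26.819747

Answer: Convexity = 26.8197


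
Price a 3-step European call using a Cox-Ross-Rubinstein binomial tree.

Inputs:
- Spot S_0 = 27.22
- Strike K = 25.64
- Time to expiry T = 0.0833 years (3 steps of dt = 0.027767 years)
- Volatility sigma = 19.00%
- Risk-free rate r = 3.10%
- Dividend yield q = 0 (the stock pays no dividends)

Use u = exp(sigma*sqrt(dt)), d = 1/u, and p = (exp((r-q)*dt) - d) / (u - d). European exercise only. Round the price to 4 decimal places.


Answer: Price = V(0,0) = 1.7529

Derivation:
dt = T/N = 0.027767
u = exp(sigma*sqrt(dt)) = 1.032167; d = 1/u = 0.968836
p = (exp((r-q)*dt) - d) / (u - d) = 0.505683
Discount per step: exp(-r*dt) = 0.999140
Stock lattice S(k, i) with i counting down-moves:
  k=0: S(0,0) = 27.2200
  k=1: S(1,0) = 28.0956; S(1,1) = 26.3717
  k=2: S(2,0) = 28.9993; S(2,1) = 27.2200; S(2,2) = 25.5498
  k=3: S(3,0) = 29.9321; S(3,1) = 28.0956; S(3,2) = 26.3717; S(3,3) = 24.7536
Terminal payoffs V(N, i) = max(S_T - K, 0):
  V(3,0) = 4.292145; V(3,1) = 2.455582; V(3,2) = 0.731705; V(3,3) = 0.000000
Backward induction: V(k, i) = exp(-r*dt) * [p * V(k+1, i) + (1-p) * V(k+1, i+1)].
  V(2,0) = exp(-r*dt) * [p*4.292145 + (1-p)*2.455582] = 3.381389
  V(2,1) = exp(-r*dt) * [p*2.455582 + (1-p)*0.731705] = 1.602061
  V(2,2) = exp(-r*dt) * [p*0.731705 + (1-p)*0.000000] = 0.369692
  V(1,0) = exp(-r*dt) * [p*3.381389 + (1-p)*1.602061] = 2.499684
  V(1,1) = exp(-r*dt) * [p*1.602061 + (1-p)*0.369692] = 0.992026
  V(0,0) = exp(-r*dt) * [p*2.499684 + (1-p)*0.992026] = 1.752913


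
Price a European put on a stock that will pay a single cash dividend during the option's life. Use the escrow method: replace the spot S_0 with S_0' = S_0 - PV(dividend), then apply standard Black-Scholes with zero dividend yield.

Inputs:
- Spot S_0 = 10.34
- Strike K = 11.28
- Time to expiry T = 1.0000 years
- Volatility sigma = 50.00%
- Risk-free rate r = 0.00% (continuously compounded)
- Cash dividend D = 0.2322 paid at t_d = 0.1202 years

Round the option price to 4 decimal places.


Answer: Price = 2.7467

Derivation:
PV(D) = D * exp(-r * t_d) = 0.2322 * 1.00000000 = 0.23220000
S_0' = S_0 - PV(D) = 10.3400 - 0.23220000 = 10.10780000
d1 = (ln(S_0'/K) + (r + sigma^2/2)*T) / (sigma*sqrt(T)) = 0.03055231
d2 = d1 - sigma*sqrt(T) = -0.46944769
exp(-rT) = 1.00000000
N(-d1) = 0.48781329; N(-d2) = 0.68062517
P = K * exp(-rT) * N(-d2) - S_0' * N(-d1) = 11.2800 * 1.00000000 * 0.68062517 - 10.10780000 * 0.48781329 = 2.7467


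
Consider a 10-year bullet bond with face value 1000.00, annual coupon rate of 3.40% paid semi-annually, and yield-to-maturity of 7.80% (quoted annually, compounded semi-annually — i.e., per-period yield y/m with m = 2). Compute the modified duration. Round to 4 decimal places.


Answer: Modified duration = 7.8963

Derivation:
Coupon per period c = face * coupon_rate / m = 17.000000
Periods per year m = 2; per-period yield y/m = 0.039000
Number of cashflows N = 20
Cashflows (t years, CF_t, discount factor 1/(1+y/m)^(m*t), PV):
  t = 0.5000: CF_t = 17.000000, DF = 0.962464, PV = 16.361886
  t = 1.0000: CF_t = 17.000000, DF = 0.926337, PV = 15.747725
  t = 1.5000: CF_t = 17.000000, DF = 0.891566, PV = 15.156617
  t = 2.0000: CF_t = 17.000000, DF = 0.858100, PV = 14.587697
  t = 2.5000: CF_t = 17.000000, DF = 0.825890, PV = 14.040132
  t = 3.0000: CF_t = 17.000000, DF = 0.794889, PV = 13.513120
  t = 3.5000: CF_t = 17.000000, DF = 0.765052, PV = 13.005890
  t = 4.0000: CF_t = 17.000000, DF = 0.736335, PV = 12.517700
  t = 4.5000: CF_t = 17.000000, DF = 0.708696, PV = 12.047835
  t = 5.0000: CF_t = 17.000000, DF = 0.682094, PV = 11.595606
  t = 5.5000: CF_t = 17.000000, DF = 0.656491, PV = 11.160352
  t = 6.0000: CF_t = 17.000000, DF = 0.631849, PV = 10.741436
  t = 6.5000: CF_t = 17.000000, DF = 0.608132, PV = 10.338245
  t = 7.0000: CF_t = 17.000000, DF = 0.585305, PV = 9.950187
  t = 7.5000: CF_t = 17.000000, DF = 0.563335, PV = 9.576696
  t = 8.0000: CF_t = 17.000000, DF = 0.542190, PV = 9.217224
  t = 8.5000: CF_t = 17.000000, DF = 0.521838, PV = 8.871246
  t = 9.0000: CF_t = 17.000000, DF = 0.502250, PV = 8.538254
  t = 9.5000: CF_t = 17.000000, DF = 0.483398, PV = 8.217761
  t = 10.0000: CF_t = 1017.000000, DF = 0.465253, PV = 473.162156
Price P = sum_t PV_t = 698.347766
First compute Macaulay numerator sum_t t * PV_t:
  t * PV_t at t = 0.5000: 8.180943
  t * PV_t at t = 1.0000: 15.747725
  t * PV_t at t = 1.5000: 22.734926
  t * PV_t at t = 2.0000: 29.175394
  t * PV_t at t = 2.5000: 35.100329
  t * PV_t at t = 3.0000: 40.539360
  t * PV_t at t = 3.5000: 45.520616
  t * PV_t at t = 4.0000: 50.070800
  t * PV_t at t = 4.5000: 54.215255
  t * PV_t at t = 5.0000: 57.978029
  t * PV_t at t = 5.5000: 61.381937
  t * PV_t at t = 6.0000: 64.448617
  t * PV_t at t = 6.5000: 67.198590
  t * PV_t at t = 7.0000: 69.651311
  t * PV_t at t = 7.5000: 71.825221
  t * PV_t at t = 8.0000: 73.737795
  t * PV_t at t = 8.5000: 75.405589
  t * PV_t at t = 9.0000: 76.844285
  t * PV_t at t = 9.5000: 78.068732
  t * PV_t at t = 10.0000: 4731.621557
Macaulay duration D = 5729.447013 / 698.347766 = 8.204289
Modified duration = D / (1 + y/m) = 8.204289 / (1 + 0.039000) = 7.896332
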